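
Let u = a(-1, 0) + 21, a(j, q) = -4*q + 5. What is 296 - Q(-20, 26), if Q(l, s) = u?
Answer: 270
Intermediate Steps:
a(j, q) = 5 - 4*q
u = 26 (u = (5 - 4*0) + 21 = (5 + 0) + 21 = 5 + 21 = 26)
Q(l, s) = 26
296 - Q(-20, 26) = 296 - 1*26 = 296 - 26 = 270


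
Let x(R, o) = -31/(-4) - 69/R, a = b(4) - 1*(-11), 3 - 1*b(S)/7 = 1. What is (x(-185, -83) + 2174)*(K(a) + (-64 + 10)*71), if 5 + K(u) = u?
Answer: -3079368297/370 ≈ -8.3226e+6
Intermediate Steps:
b(S) = 14 (b(S) = 21 - 7*1 = 21 - 7 = 14)
a = 25 (a = 14 - 1*(-11) = 14 + 11 = 25)
x(R, o) = 31/4 - 69/R (x(R, o) = -31*(-¼) - 69/R = 31/4 - 69/R)
K(u) = -5 + u
(x(-185, -83) + 2174)*(K(a) + (-64 + 10)*71) = ((31/4 - 69/(-185)) + 2174)*((-5 + 25) + (-64 + 10)*71) = ((31/4 - 69*(-1/185)) + 2174)*(20 - 54*71) = ((31/4 + 69/185) + 2174)*(20 - 3834) = (6011/740 + 2174)*(-3814) = (1614771/740)*(-3814) = -3079368297/370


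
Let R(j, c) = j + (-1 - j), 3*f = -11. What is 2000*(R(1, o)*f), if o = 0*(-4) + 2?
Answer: 22000/3 ≈ 7333.3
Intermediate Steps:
f = -11/3 (f = (⅓)*(-11) = -11/3 ≈ -3.6667)
o = 2 (o = 0 + 2 = 2)
R(j, c) = -1
2000*(R(1, o)*f) = 2000*(-1*(-11/3)) = 2000*(11/3) = 22000/3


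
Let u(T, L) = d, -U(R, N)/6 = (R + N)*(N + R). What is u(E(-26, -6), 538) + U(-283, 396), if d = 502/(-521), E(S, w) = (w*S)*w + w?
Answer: -39916396/521 ≈ -76615.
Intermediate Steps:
E(S, w) = w + S*w² (E(S, w) = (S*w)*w + w = S*w² + w = w + S*w²)
d = -502/521 (d = 502*(-1/521) = -502/521 ≈ -0.96353)
U(R, N) = -6*(N + R)² (U(R, N) = -6*(R + N)*(N + R) = -6*(N + R)*(N + R) = -6*(N + R)²)
u(T, L) = -502/521
u(E(-26, -6), 538) + U(-283, 396) = -502/521 - 6*(396 - 283)² = -502/521 - 6*113² = -502/521 - 6*12769 = -502/521 - 76614 = -39916396/521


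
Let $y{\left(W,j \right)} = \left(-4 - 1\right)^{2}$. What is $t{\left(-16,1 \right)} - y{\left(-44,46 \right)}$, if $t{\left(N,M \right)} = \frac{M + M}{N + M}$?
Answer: $- \frac{377}{15} \approx -25.133$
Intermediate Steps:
$y{\left(W,j \right)} = 25$ ($y{\left(W,j \right)} = \left(-5\right)^{2} = 25$)
$t{\left(N,M \right)} = \frac{2 M}{M + N}$
$t{\left(-16,1 \right)} - y{\left(-44,46 \right)} = 2 \cdot 1 \frac{1}{1 - 16} - 25 = 2 \cdot 1 \frac{1}{-15} - 25 = 2 \cdot 1 \left(- \frac{1}{15}\right) - 25 = - \frac{2}{15} - 25 = - \frac{377}{15}$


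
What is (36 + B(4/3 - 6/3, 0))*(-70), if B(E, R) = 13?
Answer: -3430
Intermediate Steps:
(36 + B(4/3 - 6/3, 0))*(-70) = (36 + 13)*(-70) = 49*(-70) = -3430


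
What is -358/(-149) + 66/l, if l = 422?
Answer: 80455/31439 ≈ 2.5591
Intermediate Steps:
-358/(-149) + 66/l = -358/(-149) + 66/422 = -358*(-1/149) + 66*(1/422) = 358/149 + 33/211 = 80455/31439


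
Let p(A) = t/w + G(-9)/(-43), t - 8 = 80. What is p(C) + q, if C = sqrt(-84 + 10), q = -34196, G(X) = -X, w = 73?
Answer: -107338117/3139 ≈ -34195.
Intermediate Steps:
t = 88 (t = 8 + 80 = 88)
C = I*sqrt(74) (C = sqrt(-74) = I*sqrt(74) ≈ 8.6023*I)
p(A) = 3127/3139 (p(A) = 88/73 - 1*(-9)/(-43) = 88*(1/73) + 9*(-1/43) = 88/73 - 9/43 = 3127/3139)
p(C) + q = 3127/3139 - 34196 = -107338117/3139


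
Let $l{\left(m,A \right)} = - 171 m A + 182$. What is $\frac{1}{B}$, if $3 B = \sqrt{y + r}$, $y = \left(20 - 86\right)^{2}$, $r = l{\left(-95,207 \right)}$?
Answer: $\frac{3 \sqrt{3367253}}{3367253} \approx 0.0016349$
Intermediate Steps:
$l{\left(m,A \right)} = 182 - 171 A m$ ($l{\left(m,A \right)} = - 171 A m + 182 = 182 - 171 A m$)
$r = 3362897$ ($r = 182 - 35397 \left(-95\right) = 182 + 3362715 = 3362897$)
$y = 4356$ ($y = \left(20 - 86\right)^{2} = \left(-66\right)^{2} = 4356$)
$B = \frac{\sqrt{3367253}}{3}$ ($B = \frac{\sqrt{4356 + 3362897}}{3} = \frac{\sqrt{3367253}}{3} \approx 611.67$)
$\frac{1}{B} = \frac{1}{\frac{1}{3} \sqrt{3367253}} = \frac{3 \sqrt{3367253}}{3367253}$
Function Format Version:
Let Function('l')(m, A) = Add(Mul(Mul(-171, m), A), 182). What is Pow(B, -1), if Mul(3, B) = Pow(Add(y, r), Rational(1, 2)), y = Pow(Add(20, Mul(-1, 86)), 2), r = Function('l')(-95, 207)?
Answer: Mul(Rational(3, 3367253), Pow(3367253, Rational(1, 2))) ≈ 0.0016349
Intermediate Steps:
Function('l')(m, A) = Add(182, Mul(-171, A, m)) (Function('l')(m, A) = Add(Mul(-171, A, m), 182) = Add(182, Mul(-171, A, m)))
r = 3362897 (r = Add(182, Mul(-171, 207, -95)) = Add(182, 3362715) = 3362897)
y = 4356 (y = Pow(Add(20, -86), 2) = Pow(-66, 2) = 4356)
B = Mul(Rational(1, 3), Pow(3367253, Rational(1, 2))) (B = Mul(Rational(1, 3), Pow(Add(4356, 3362897), Rational(1, 2))) = Mul(Rational(1, 3), Pow(3367253, Rational(1, 2))) ≈ 611.67)
Pow(B, -1) = Pow(Mul(Rational(1, 3), Pow(3367253, Rational(1, 2))), -1) = Mul(Rational(3, 3367253), Pow(3367253, Rational(1, 2)))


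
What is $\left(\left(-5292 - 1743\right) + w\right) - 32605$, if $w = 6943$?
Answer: $-32697$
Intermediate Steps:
$\left(\left(-5292 - 1743\right) + w\right) - 32605 = \left(\left(-5292 - 1743\right) + 6943\right) - 32605 = \left(-7035 + 6943\right) - 32605 = -92 - 32605 = -32697$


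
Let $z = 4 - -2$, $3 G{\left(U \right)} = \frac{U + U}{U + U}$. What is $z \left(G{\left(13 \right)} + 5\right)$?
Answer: $32$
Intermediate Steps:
$G{\left(U \right)} = \frac{1}{3}$ ($G{\left(U \right)} = \frac{\left(U + U\right) \frac{1}{U + U}}{3} = \frac{2 U \frac{1}{2 U}}{3} = \frac{1}{3} \cdot 1 = \frac{1}{3}$)
$z = 6$ ($z = 4 + 2 = 6$)
$z \left(G{\left(13 \right)} + 5\right) = 6 \left(\frac{1}{3} + 5\right) = 6 \cdot \frac{16}{3} = 32$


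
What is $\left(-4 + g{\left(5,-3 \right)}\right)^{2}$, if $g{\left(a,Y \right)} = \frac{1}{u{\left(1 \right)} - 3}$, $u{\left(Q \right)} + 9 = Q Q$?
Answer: $\frac{2025}{121} \approx 16.736$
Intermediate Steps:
$u{\left(Q \right)} = -9 + Q^{2}$ ($u{\left(Q \right)} = -9 + Q Q = -9 + Q^{2}$)
$g{\left(a,Y \right)} = - \frac{1}{11}$ ($g{\left(a,Y \right)} = \frac{1}{\left(-9 + 1^{2}\right) - 3} = \frac{1}{\left(-9 + 1\right) - 3} = \frac{1}{-8 - 3} = \frac{1}{-11} = - \frac{1}{11}$)
$\left(-4 + g{\left(5,-3 \right)}\right)^{2} = \left(-4 - \frac{1}{11}\right)^{2} = \left(- \frac{45}{11}\right)^{2} = \frac{2025}{121}$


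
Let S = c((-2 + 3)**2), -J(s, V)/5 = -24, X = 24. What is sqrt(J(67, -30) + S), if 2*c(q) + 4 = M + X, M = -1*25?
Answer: sqrt(470)/2 ≈ 10.840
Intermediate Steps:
J(s, V) = 120 (J(s, V) = -5*(-24) = 120)
M = -25
c(q) = -5/2 (c(q) = -2 + (-25 + 24)/2 = -2 + (1/2)*(-1) = -2 - 1/2 = -5/2)
S = -5/2 ≈ -2.5000
sqrt(J(67, -30) + S) = sqrt(120 - 5/2) = sqrt(235/2) = sqrt(470)/2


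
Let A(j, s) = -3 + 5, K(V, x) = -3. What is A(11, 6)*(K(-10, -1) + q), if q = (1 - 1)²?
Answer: -6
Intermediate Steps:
A(j, s) = 2
q = 0 (q = 0² = 0)
A(11, 6)*(K(-10, -1) + q) = 2*(-3 + 0) = 2*(-3) = -6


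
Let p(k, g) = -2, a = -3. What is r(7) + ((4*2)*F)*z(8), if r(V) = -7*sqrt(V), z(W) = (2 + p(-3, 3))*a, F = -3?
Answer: -7*sqrt(7) ≈ -18.520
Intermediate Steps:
z(W) = 0 (z(W) = (2 - 2)*(-3) = 0*(-3) = 0)
r(7) + ((4*2)*F)*z(8) = -7*sqrt(7) + ((4*2)*(-3))*0 = -7*sqrt(7) + (8*(-3))*0 = -7*sqrt(7) - 24*0 = -7*sqrt(7) + 0 = -7*sqrt(7)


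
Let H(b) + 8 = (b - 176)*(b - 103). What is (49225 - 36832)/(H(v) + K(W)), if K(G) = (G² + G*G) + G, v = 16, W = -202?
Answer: 12393/95318 ≈ 0.13002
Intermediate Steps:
K(G) = G + 2*G² (K(G) = (G² + G²) + G = 2*G² + G = G + 2*G²)
H(b) = -8 + (-176 + b)*(-103 + b) (H(b) = -8 + (b - 176)*(b - 103) = -8 + (-176 + b)*(-103 + b))
(49225 - 36832)/(H(v) + K(W)) = (49225 - 36832)/((18120 + 16² - 279*16) - 202*(1 + 2*(-202))) = 12393/((18120 + 256 - 4464) - 202*(1 - 404)) = 12393/(13912 - 202*(-403)) = 12393/(13912 + 81406) = 12393/95318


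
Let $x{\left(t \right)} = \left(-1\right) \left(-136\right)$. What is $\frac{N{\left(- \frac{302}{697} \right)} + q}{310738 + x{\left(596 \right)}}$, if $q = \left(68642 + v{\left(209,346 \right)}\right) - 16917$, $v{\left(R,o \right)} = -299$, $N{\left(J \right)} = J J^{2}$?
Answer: $\frac{8706636179645}{52632347392501} \approx 0.16542$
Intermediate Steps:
$x{\left(t \right)} = 136$
$N{\left(J \right)} = J^{3}$
$q = 51426$ ($q = \left(68642 - 299\right) - 16917 = 68343 - 16917 = 51426$)
$\frac{N{\left(- \frac{302}{697} \right)} + q}{310738 + x{\left(596 \right)}} = \frac{\left(- \frac{302}{697}\right)^{3} + 51426}{310738 + 136} = \frac{\left(\left(-302\right) \frac{1}{697}\right)^{3} + 51426}{310874} = \left(\left(- \frac{302}{697}\right)^{3} + 51426\right) \frac{1}{310874} = \left(- \frac{27543608}{338608873} + 51426\right) \frac{1}{310874} = \frac{17413272359290}{338608873} \cdot \frac{1}{310874} = \frac{8706636179645}{52632347392501}$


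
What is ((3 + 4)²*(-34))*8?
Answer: -13328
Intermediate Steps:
((3 + 4)²*(-34))*8 = (7²*(-34))*8 = (49*(-34))*8 = -1666*8 = -13328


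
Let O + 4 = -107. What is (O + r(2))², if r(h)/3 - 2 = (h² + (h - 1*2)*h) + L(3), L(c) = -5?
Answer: 11664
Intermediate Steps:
O = -111 (O = -4 - 107 = -111)
r(h) = -9 + 3*h² + 3*h*(-2 + h) (r(h) = 6 + 3*((h² + (h - 1*2)*h) - 5) = 6 + 3*((h² + (h - 2)*h) - 5) = 6 + 3*((h² + (-2 + h)*h) - 5) = 6 + 3*((h² + h*(-2 + h)) - 5) = 6 + 3*(-5 + h² + h*(-2 + h)) = 6 + (-15 + 3*h² + 3*h*(-2 + h)) = -9 + 3*h² + 3*h*(-2 + h))
(O + r(2))² = (-111 + (-9 - 6*2 + 6*2²))² = (-111 + (-9 - 12 + 6*4))² = (-111 + (-9 - 12 + 24))² = (-111 + 3)² = (-108)² = 11664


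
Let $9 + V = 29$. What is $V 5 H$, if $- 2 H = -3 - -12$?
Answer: $-450$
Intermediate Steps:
$V = 20$ ($V = -9 + 29 = 20$)
$H = - \frac{9}{2}$ ($H = - \frac{-3 - -12}{2} = - \frac{-3 + 12}{2} = \left(- \frac{1}{2}\right) 9 = - \frac{9}{2} \approx -4.5$)
$V 5 H = 20 \cdot 5 \left(- \frac{9}{2}\right) = 100 \left(- \frac{9}{2}\right) = -450$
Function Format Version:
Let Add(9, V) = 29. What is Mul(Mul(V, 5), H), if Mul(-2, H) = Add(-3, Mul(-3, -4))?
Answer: -450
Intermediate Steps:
V = 20 (V = Add(-9, 29) = 20)
H = Rational(-9, 2) (H = Mul(Rational(-1, 2), Add(-3, Mul(-3, -4))) = Mul(Rational(-1, 2), Add(-3, 12)) = Mul(Rational(-1, 2), 9) = Rational(-9, 2) ≈ -4.5000)
Mul(Mul(V, 5), H) = Mul(Mul(20, 5), Rational(-9, 2)) = Mul(100, Rational(-9, 2)) = -450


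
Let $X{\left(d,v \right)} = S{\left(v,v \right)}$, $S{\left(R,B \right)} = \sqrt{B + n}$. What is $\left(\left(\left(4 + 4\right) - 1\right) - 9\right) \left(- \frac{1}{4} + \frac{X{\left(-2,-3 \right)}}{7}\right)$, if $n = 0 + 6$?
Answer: $\frac{1}{2} - \frac{2 \sqrt{3}}{7} \approx 0.0051283$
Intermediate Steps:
$n = 6$
$S{\left(R,B \right)} = \sqrt{6 + B}$ ($S{\left(R,B \right)} = \sqrt{B + 6} = \sqrt{6 + B}$)
$X{\left(d,v \right)} = \sqrt{6 + v}$
$\left(\left(\left(4 + 4\right) - 1\right) - 9\right) \left(- \frac{1}{4} + \frac{X{\left(-2,-3 \right)}}{7}\right) = \left(\left(\left(4 + 4\right) - 1\right) - 9\right) \left(- \frac{1}{4} + \frac{\sqrt{6 - 3}}{7}\right) = \left(\left(8 - 1\right) - 9\right) \left(\left(-1\right) \frac{1}{4} + \sqrt{3} \cdot \frac{1}{7}\right) = \left(7 - 9\right) \left(- \frac{1}{4} + \frac{\sqrt{3}}{7}\right) = - 2 \left(- \frac{1}{4} + \frac{\sqrt{3}}{7}\right) = \frac{1}{2} - \frac{2 \sqrt{3}}{7}$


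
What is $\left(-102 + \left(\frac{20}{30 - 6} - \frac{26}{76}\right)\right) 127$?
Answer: $- \frac{734822}{57} \approx -12892.0$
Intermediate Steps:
$\left(-102 + \left(\frac{20}{30 - 6} - \frac{26}{76}\right)\right) 127 = \left(-102 + \left(\frac{20}{24} - \frac{13}{38}\right)\right) 127 = \left(-102 + \left(20 \cdot \frac{1}{24} - \frac{13}{38}\right)\right) 127 = \left(-102 + \left(\frac{5}{6} - \frac{13}{38}\right)\right) 127 = \left(-102 + \frac{28}{57}\right) 127 = \left(- \frac{5786}{57}\right) 127 = - \frac{734822}{57}$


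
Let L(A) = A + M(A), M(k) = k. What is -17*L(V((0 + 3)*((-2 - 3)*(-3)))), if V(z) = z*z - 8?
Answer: -68578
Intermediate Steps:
V(z) = -8 + z² (V(z) = z² - 8 = -8 + z²)
L(A) = 2*A (L(A) = A + A = 2*A)
-17*L(V((0 + 3)*((-2 - 3)*(-3)))) = -34*(-8 + ((0 + 3)*((-2 - 3)*(-3)))²) = -34*(-8 + (3*(-5*(-3)))²) = -34*(-8 + (3*15)²) = -34*(-8 + 45²) = -34*(-8 + 2025) = -34*2017 = -17*4034 = -68578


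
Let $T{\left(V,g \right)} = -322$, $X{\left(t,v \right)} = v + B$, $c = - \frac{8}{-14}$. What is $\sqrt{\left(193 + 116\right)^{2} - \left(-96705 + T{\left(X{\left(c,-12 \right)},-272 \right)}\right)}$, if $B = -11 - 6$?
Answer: $2 \sqrt{48127} \approx 438.76$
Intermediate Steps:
$B = -17$
$c = \frac{4}{7}$ ($c = \left(-8\right) \left(- \frac{1}{14}\right) = \frac{4}{7} \approx 0.57143$)
$X{\left(t,v \right)} = -17 + v$ ($X{\left(t,v \right)} = v - 17 = -17 + v$)
$\sqrt{\left(193 + 116\right)^{2} - \left(-96705 + T{\left(X{\left(c,-12 \right)},-272 \right)}\right)} = \sqrt{\left(193 + 116\right)^{2} + \left(96705 - -322\right)} = \sqrt{309^{2} + \left(96705 + 322\right)} = \sqrt{95481 + 97027} = \sqrt{192508} = 2 \sqrt{48127}$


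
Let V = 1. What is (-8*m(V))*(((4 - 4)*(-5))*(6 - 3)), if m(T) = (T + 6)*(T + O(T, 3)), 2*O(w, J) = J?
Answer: 0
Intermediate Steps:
O(w, J) = J/2
m(T) = (6 + T)*(3/2 + T) (m(T) = (T + 6)*(T + (1/2)*3) = (6 + T)*(T + 3/2) = (6 + T)*(3/2 + T))
(-8*m(V))*(((4 - 4)*(-5))*(6 - 3)) = (-8*(9 + 1**2 + (15/2)*1))*(((4 - 4)*(-5))*(6 - 3)) = (-8*(9 + 1 + 15/2))*((0*(-5))*3) = (-8*35/2)*(0*3) = -140*0 = 0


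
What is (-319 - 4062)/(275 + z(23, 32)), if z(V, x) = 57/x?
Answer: -140192/8857 ≈ -15.828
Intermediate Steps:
(-319 - 4062)/(275 + z(23, 32)) = (-319 - 4062)/(275 + 57/32) = -4381/(275 + 57*(1/32)) = -4381/(275 + 57/32) = -4381/8857/32 = -4381*32/8857 = -140192/8857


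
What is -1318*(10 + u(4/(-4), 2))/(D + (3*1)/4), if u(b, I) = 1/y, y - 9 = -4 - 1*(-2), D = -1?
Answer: 374312/7 ≈ 53473.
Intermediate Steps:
y = 7 (y = 9 + (-4 - 1*(-2)) = 9 + (-4 + 2) = 9 - 2 = 7)
u(b, I) = ⅐ (u(b, I) = 1/7 = ⅐)
-1318*(10 + u(4/(-4), 2))/(D + (3*1)/4) = -1318*(10 + ⅐)/(-1 + (3*1)/4) = -93578/(7*(-1 + 3*(¼))) = -93578/(7*(-1 + ¾)) = -93578/(7*(-¼)) = -93578*(-4)/7 = -1318*(-284/7) = 374312/7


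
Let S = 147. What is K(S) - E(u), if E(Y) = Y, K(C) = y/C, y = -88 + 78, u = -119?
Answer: 17483/147 ≈ 118.93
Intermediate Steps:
y = -10
K(C) = -10/C
K(S) - E(u) = -10/147 - 1*(-119) = -10*1/147 + 119 = -10/147 + 119 = 17483/147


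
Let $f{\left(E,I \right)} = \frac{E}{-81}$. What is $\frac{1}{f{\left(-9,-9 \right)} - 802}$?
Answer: $- \frac{9}{7217} \approx -0.0012471$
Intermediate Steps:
$f{\left(E,I \right)} = - \frac{E}{81}$ ($f{\left(E,I \right)} = E \left(- \frac{1}{81}\right) = - \frac{E}{81}$)
$\frac{1}{f{\left(-9,-9 \right)} - 802} = \frac{1}{\left(- \frac{1}{81}\right) \left(-9\right) - 802} = \frac{1}{\frac{1}{9} - 802} = \frac{1}{- \frac{7217}{9}} = - \frac{9}{7217}$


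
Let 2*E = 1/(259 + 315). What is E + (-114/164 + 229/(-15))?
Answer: -274847/17220 ≈ -15.961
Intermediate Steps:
E = 1/1148 (E = 1/(2*(259 + 315)) = (½)/574 = (½)*(1/574) = 1/1148 ≈ 0.00087108)
E + (-114/164 + 229/(-15)) = 1/1148 + (-114/164 + 229/(-15)) = 1/1148 + (-114*1/164 + 229*(-1/15)) = 1/1148 + (-57/82 - 229/15) = 1/1148 - 19633/1230 = -274847/17220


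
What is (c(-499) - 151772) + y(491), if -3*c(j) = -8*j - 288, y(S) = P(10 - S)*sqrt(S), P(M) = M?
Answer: -459020/3 - 481*sqrt(491) ≈ -1.6367e+5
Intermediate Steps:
y(S) = sqrt(S)*(10 - S) (y(S) = (10 - S)*sqrt(S) = sqrt(S)*(10 - S))
c(j) = 96 + 8*j/3 (c(j) = -(-8*j - 288)/3 = -(-288 - 8*j)/3 = 96 + 8*j/3)
(c(-499) - 151772) + y(491) = ((96 + (8/3)*(-499)) - 151772) + sqrt(491)*(10 - 1*491) = ((96 - 3992/3) - 151772) + sqrt(491)*(10 - 491) = (-3704/3 - 151772) + sqrt(491)*(-481) = -459020/3 - 481*sqrt(491)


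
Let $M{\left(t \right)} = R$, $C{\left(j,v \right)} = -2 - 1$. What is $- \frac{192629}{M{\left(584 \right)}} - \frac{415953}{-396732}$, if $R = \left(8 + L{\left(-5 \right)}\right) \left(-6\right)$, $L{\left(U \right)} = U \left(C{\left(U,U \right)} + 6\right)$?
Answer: $- \frac{1819157581}{396732} \approx -4585.4$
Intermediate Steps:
$C{\left(j,v \right)} = -3$
$L{\left(U \right)} = 3 U$ ($L{\left(U \right)} = U \left(-3 + 6\right) = U 3 = 3 U$)
$R = 42$ ($R = \left(8 + 3 \left(-5\right)\right) \left(-6\right) = \left(8 - 15\right) \left(-6\right) = \left(-7\right) \left(-6\right) = 42$)
$M{\left(t \right)} = 42$
$- \frac{192629}{M{\left(584 \right)}} - \frac{415953}{-396732} = - \frac{192629}{42} - \frac{415953}{-396732} = \left(-192629\right) \frac{1}{42} - - \frac{138651}{132244} = - \frac{192629}{42} + \frac{138651}{132244} = - \frac{1819157581}{396732}$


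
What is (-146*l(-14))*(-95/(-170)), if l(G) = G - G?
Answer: 0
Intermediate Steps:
l(G) = 0
(-146*l(-14))*(-95/(-170)) = (-146*0)*(-95/(-170)) = 0*(-95*(-1/170)) = 0*(19/34) = 0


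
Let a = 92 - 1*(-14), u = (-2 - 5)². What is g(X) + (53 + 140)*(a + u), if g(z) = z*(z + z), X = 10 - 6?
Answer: 29947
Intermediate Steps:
u = 49 (u = (-7)² = 49)
a = 106 (a = 92 + 14 = 106)
X = 4
g(z) = 2*z² (g(z) = z*(2*z) = 2*z²)
g(X) + (53 + 140)*(a + u) = 2*4² + (53 + 140)*(106 + 49) = 2*16 + 193*155 = 32 + 29915 = 29947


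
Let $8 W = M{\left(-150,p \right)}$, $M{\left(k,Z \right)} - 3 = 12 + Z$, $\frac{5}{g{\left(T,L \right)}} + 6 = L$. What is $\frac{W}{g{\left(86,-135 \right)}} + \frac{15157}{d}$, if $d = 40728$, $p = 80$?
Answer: $- \frac{1702954}{5091} \approx -334.5$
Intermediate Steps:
$g{\left(T,L \right)} = \frac{5}{-6 + L}$
$M{\left(k,Z \right)} = 15 + Z$ ($M{\left(k,Z \right)} = 3 + \left(12 + Z\right) = 15 + Z$)
$W = \frac{95}{8}$ ($W = \frac{15 + 80}{8} = \frac{1}{8} \cdot 95 = \frac{95}{8} \approx 11.875$)
$\frac{W}{g{\left(86,-135 \right)}} + \frac{15157}{d} = \frac{95}{8 \frac{5}{-6 - 135}} + \frac{15157}{40728} = \frac{95}{8 \frac{5}{-141}} + 15157 \cdot \frac{1}{40728} = \frac{95}{8 \cdot 5 \left(- \frac{1}{141}\right)} + \frac{15157}{40728} = \frac{95}{8 \left(- \frac{5}{141}\right)} + \frac{15157}{40728} = \frac{95}{8} \left(- \frac{141}{5}\right) + \frac{15157}{40728} = - \frac{2679}{8} + \frac{15157}{40728} = - \frac{1702954}{5091}$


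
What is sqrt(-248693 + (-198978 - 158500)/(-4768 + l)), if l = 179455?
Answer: I*sqrt(7589065617813903)/174687 ≈ 498.69*I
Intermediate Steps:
sqrt(-248693 + (-198978 - 158500)/(-4768 + l)) = sqrt(-248693 + (-198978 - 158500)/(-4768 + 179455)) = sqrt(-248693 - 357478/174687) = sqrt(-43443791569/174687) = I*sqrt(7589065617813903)/174687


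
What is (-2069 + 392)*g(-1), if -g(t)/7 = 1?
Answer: 11739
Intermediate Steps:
g(t) = -7 (g(t) = -7*1 = -7)
(-2069 + 392)*g(-1) = (-2069 + 392)*(-7) = -1677*(-7) = 11739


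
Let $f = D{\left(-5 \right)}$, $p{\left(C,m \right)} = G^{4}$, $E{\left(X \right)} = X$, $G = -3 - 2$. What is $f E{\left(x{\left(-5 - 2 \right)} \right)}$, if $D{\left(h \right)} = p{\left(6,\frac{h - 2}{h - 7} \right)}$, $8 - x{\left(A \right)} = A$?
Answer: $9375$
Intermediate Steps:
$x{\left(A \right)} = 8 - A$
$G = -5$
$p{\left(C,m \right)} = 625$ ($p{\left(C,m \right)} = \left(-5\right)^{4} = 625$)
$D{\left(h \right)} = 625$
$f = 625$
$f E{\left(x{\left(-5 - 2 \right)} \right)} = 625 \left(8 - \left(-5 - 2\right)\right) = 625 \left(8 - -7\right) = 625 \left(8 + 7\right) = 625 \cdot 15 = 9375$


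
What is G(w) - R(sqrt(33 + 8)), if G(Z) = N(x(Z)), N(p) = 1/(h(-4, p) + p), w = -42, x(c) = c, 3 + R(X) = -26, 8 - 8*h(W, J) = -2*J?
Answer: 2985/103 ≈ 28.981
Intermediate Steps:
h(W, J) = 1 + J/4 (h(W, J) = 1 - (-1)*J/4 = 1 + J/4)
R(X) = -29 (R(X) = -3 - 26 = -29)
N(p) = 1/(1 + 5*p/4) (N(p) = 1/((1 + p/4) + p) = 1/(1 + 5*p/4))
G(Z) = 4/(4 + 5*Z)
G(w) - R(sqrt(33 + 8)) = 4/(4 + 5*(-42)) - 1*(-29) = 4/(4 - 210) + 29 = 4/(-206) + 29 = 4*(-1/206) + 29 = -2/103 + 29 = 2985/103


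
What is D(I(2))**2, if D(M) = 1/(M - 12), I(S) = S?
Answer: 1/100 ≈ 0.010000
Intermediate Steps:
D(M) = 1/(-12 + M)
D(I(2))**2 = (1/(-12 + 2))**2 = (1/(-10))**2 = (-1/10)**2 = 1/100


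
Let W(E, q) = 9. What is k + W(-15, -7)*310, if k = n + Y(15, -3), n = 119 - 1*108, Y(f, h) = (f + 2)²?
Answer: 3090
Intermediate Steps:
Y(f, h) = (2 + f)²
n = 11 (n = 119 - 108 = 11)
k = 300 (k = 11 + (2 + 15)² = 11 + 17² = 11 + 289 = 300)
k + W(-15, -7)*310 = 300 + 9*310 = 300 + 2790 = 3090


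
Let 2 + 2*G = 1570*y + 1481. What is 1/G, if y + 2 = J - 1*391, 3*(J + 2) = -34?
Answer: -6/1909393 ≈ -3.1424e-6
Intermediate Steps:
J = -40/3 (J = -2 + (⅓)*(-34) = -2 - 34/3 = -40/3 ≈ -13.333)
y = -1219/3 (y = -2 + (-40/3 - 1*391) = -2 + (-40/3 - 391) = -2 - 1213/3 = -1219/3 ≈ -406.33)
G = -1909393/6 (G = -1 + (1570*(-1219/3) + 1481)/2 = -1 + (-1913830/3 + 1481)/2 = -1 + (½)*(-1909387/3) = -1 - 1909387/6 = -1909393/6 ≈ -3.1823e+5)
1/G = 1/(-1909393/6) = -6/1909393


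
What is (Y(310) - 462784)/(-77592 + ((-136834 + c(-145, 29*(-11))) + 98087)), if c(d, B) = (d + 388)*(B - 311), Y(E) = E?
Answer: 462474/269429 ≈ 1.7165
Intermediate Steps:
c(d, B) = (-311 + B)*(388 + d) (c(d, B) = (388 + d)*(-311 + B) = (-311 + B)*(388 + d))
(Y(310) - 462784)/(-77592 + ((-136834 + c(-145, 29*(-11))) + 98087)) = (310 - 462784)/(-77592 + ((-136834 + (-120668 - 311*(-145) + 388*(29*(-11)) + (29*(-11))*(-145))) + 98087)) = -462474/(-77592 + ((-136834 + (-120668 + 45095 + 388*(-319) - 319*(-145))) + 98087)) = -462474/(-77592 + ((-136834 + (-120668 + 45095 - 123772 + 46255)) + 98087)) = -462474/(-77592 + ((-136834 - 153090) + 98087)) = -462474/(-77592 + (-289924 + 98087)) = -462474/(-77592 - 191837) = -462474/(-269429) = -462474*(-1/269429) = 462474/269429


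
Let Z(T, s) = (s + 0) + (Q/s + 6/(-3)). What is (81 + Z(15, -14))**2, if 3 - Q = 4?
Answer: 829921/196 ≈ 4234.3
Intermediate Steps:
Q = -1 (Q = 3 - 1*4 = 3 - 4 = -1)
Z(T, s) = -2 + s - 1/s (Z(T, s) = (s + 0) + (-1/s + 6/(-3)) = s + (-1/s + 6*(-1/3)) = s + (-1/s - 2) = s + (-2 - 1/s) = -2 + s - 1/s)
(81 + Z(15, -14))**2 = (81 + (-2 - 14 - 1/(-14)))**2 = (81 + (-2 - 14 - 1*(-1/14)))**2 = (81 + (-2 - 14 + 1/14))**2 = (81 - 223/14)**2 = (911/14)**2 = 829921/196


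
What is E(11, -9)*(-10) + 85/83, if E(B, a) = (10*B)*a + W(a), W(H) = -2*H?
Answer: 806845/83 ≈ 9721.0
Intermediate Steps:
E(B, a) = -2*a + 10*B*a (E(B, a) = (10*B)*a - 2*a = 10*B*a - 2*a = -2*a + 10*B*a)
E(11, -9)*(-10) + 85/83 = (2*(-9)*(-1 + 5*11))*(-10) + 85/83 = (2*(-9)*(-1 + 55))*(-10) + 85*(1/83) = (2*(-9)*54)*(-10) + 85/83 = -972*(-10) + 85/83 = 9720 + 85/83 = 806845/83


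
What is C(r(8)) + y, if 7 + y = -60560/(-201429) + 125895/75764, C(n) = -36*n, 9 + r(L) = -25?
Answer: 18602665413847/15261066756 ≈ 1219.0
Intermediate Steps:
r(L) = -34 (r(L) = -9 - 25 = -34)
y = -76880295497/15261066756 (y = -7 + (-60560/(-201429) + 125895/75764) = -7 + (-60560*(-1/201429) + 125895*(1/75764)) = -7 + (60560/201429 + 125895/75764) = -7 + 29947171795/15261066756 = -76880295497/15261066756 ≈ -5.0377)
C(r(8)) + y = -36*(-34) - 76880295497/15261066756 = 1224 - 76880295497/15261066756 = 18602665413847/15261066756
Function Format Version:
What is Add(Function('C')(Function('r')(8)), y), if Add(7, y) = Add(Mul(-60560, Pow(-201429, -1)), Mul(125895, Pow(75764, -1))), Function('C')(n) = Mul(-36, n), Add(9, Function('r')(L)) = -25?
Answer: Rational(18602665413847, 15261066756) ≈ 1219.0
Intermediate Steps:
Function('r')(L) = -34 (Function('r')(L) = Add(-9, -25) = -34)
y = Rational(-76880295497, 15261066756) (y = Add(-7, Add(Mul(-60560, Pow(-201429, -1)), Mul(125895, Pow(75764, -1)))) = Add(-7, Add(Mul(-60560, Rational(-1, 201429)), Mul(125895, Rational(1, 75764)))) = Add(-7, Add(Rational(60560, 201429), Rational(125895, 75764))) = Add(-7, Rational(29947171795, 15261066756)) = Rational(-76880295497, 15261066756) ≈ -5.0377)
Add(Function('C')(Function('r')(8)), y) = Add(Mul(-36, -34), Rational(-76880295497, 15261066756)) = Add(1224, Rational(-76880295497, 15261066756)) = Rational(18602665413847, 15261066756)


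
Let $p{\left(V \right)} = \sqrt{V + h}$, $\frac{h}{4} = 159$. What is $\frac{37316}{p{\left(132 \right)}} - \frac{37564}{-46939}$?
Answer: $\frac{37564}{46939} + \frac{9329 \sqrt{3}}{12} \approx 1347.3$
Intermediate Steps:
$h = 636$ ($h = 4 \cdot 159 = 636$)
$p{\left(V \right)} = \sqrt{636 + V}$ ($p{\left(V \right)} = \sqrt{V + 636} = \sqrt{636 + V}$)
$\frac{37316}{p{\left(132 \right)}} - \frac{37564}{-46939} = \frac{37316}{\sqrt{636 + 132}} - \frac{37564}{-46939} = \frac{37316}{\sqrt{768}} - - \frac{37564}{46939} = \frac{37316}{16 \sqrt{3}} + \frac{37564}{46939} = 37316 \frac{\sqrt{3}}{48} + \frac{37564}{46939} = \frac{9329 \sqrt{3}}{12} + \frac{37564}{46939} = \frac{37564}{46939} + \frac{9329 \sqrt{3}}{12}$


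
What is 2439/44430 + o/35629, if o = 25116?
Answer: 400934337/527665490 ≈ 0.75983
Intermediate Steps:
2439/44430 + o/35629 = 2439/44430 + 25116/35629 = 2439*(1/44430) + 25116*(1/35629) = 813/14810 + 25116/35629 = 400934337/527665490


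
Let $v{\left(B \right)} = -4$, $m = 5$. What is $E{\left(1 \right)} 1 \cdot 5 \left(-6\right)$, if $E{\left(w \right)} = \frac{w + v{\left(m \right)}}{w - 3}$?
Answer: $-45$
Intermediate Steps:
$E{\left(w \right)} = \frac{-4 + w}{-3 + w}$ ($E{\left(w \right)} = \frac{w - 4}{w - 3} = \frac{-4 + w}{-3 + w}$)
$E{\left(1 \right)} 1 \cdot 5 \left(-6\right) = \frac{-4 + 1}{-3 + 1} \cdot 1 \cdot 5 \left(-6\right) = \frac{1}{-2} \left(-3\right) 5 \left(-6\right) = \left(- \frac{1}{2}\right) \left(-3\right) \left(-30\right) = \frac{3}{2} \left(-30\right) = -45$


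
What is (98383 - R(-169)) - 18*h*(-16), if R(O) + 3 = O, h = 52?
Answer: 113531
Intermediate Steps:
R(O) = -3 + O
(98383 - R(-169)) - 18*h*(-16) = (98383 - (-3 - 169)) - 18*52*(-16) = (98383 - 1*(-172)) - 936*(-16) = (98383 + 172) - 1*(-14976) = 98555 + 14976 = 113531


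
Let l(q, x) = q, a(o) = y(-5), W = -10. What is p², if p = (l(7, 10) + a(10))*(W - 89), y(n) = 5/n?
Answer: 352836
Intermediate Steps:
a(o) = -1 (a(o) = 5/(-5) = 5*(-⅕) = -1)
p = -594 (p = (7 - 1)*(-10 - 89) = 6*(-99) = -594)
p² = (-594)² = 352836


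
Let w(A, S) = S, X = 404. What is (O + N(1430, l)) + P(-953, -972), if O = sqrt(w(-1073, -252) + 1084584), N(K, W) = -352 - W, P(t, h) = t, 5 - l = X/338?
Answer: -221188/169 + 2*sqrt(271083) ≈ -267.49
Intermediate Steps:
l = 643/169 (l = 5 - 404/338 = 5 - 1*202/169 = 5 - 202/169 = 643/169 ≈ 3.8047)
O = 2*sqrt(271083) (O = sqrt(-252 + 1084584) = sqrt(1084332) = 2*sqrt(271083) ≈ 1041.3)
(O + N(1430, l)) + P(-953, -972) = (2*sqrt(271083) + (-352 - 1*643/169)) - 953 = (2*sqrt(271083) + (-352 - 643/169)) - 953 = (2*sqrt(271083) - 60131/169) - 953 = (-60131/169 + 2*sqrt(271083)) - 953 = -221188/169 + 2*sqrt(271083)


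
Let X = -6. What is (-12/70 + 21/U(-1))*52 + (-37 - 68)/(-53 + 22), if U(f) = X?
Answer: -203467/1085 ≈ -187.53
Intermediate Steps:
U(f) = -6
(-12/70 + 21/U(-1))*52 + (-37 - 68)/(-53 + 22) = (-12/70 + 21/(-6))*52 + (-37 - 68)/(-53 + 22) = (-12*1/70 + 21*(-⅙))*52 - 105/(-31) = (-6/35 - 7/2)*52 - 105*(-1/31) = -257/70*52 + 105/31 = -6682/35 + 105/31 = -203467/1085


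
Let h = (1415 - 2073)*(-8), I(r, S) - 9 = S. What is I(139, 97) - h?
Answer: -5158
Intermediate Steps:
I(r, S) = 9 + S
h = 5264 (h = -658*(-8) = 5264)
I(139, 97) - h = (9 + 97) - 1*5264 = 106 - 5264 = -5158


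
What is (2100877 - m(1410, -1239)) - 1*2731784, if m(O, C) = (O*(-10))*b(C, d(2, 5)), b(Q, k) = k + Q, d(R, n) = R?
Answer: -18072607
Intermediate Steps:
b(Q, k) = Q + k
m(O, C) = -10*O*(2 + C) (m(O, C) = (O*(-10))*(C + 2) = (-10*O)*(2 + C) = -10*O*(2 + C))
(2100877 - m(1410, -1239)) - 1*2731784 = (2100877 - (-10)*1410*(2 - 1239)) - 1*2731784 = (2100877 - (-10)*1410*(-1237)) - 2731784 = (2100877 - 1*17441700) - 2731784 = (2100877 - 17441700) - 2731784 = -15340823 - 2731784 = -18072607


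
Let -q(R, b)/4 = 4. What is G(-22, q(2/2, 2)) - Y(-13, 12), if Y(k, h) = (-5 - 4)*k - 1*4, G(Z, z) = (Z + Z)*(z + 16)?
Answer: -113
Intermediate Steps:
q(R, b) = -16 (q(R, b) = -4*4 = -16)
G(Z, z) = 2*Z*(16 + z) (G(Z, z) = (2*Z)*(16 + z) = 2*Z*(16 + z))
Y(k, h) = -4 - 9*k (Y(k, h) = -9*k - 4 = -4 - 9*k)
G(-22, q(2/2, 2)) - Y(-13, 12) = 2*(-22)*(16 - 16) - (-4 - 9*(-13)) = 2*(-22)*0 - (-4 + 117) = 0 - 1*113 = 0 - 113 = -113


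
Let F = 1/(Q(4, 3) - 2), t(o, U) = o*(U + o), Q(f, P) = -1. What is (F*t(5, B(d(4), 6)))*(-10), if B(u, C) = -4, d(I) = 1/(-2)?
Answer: 50/3 ≈ 16.667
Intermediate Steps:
d(I) = -1/2
F = -1/3 (F = 1/(-1 - 2) = 1/(-3) = -1/3 ≈ -0.33333)
(F*t(5, B(d(4), 6)))*(-10) = -5*(-4 + 5)/3*(-10) = -5/3*(-10) = 50/3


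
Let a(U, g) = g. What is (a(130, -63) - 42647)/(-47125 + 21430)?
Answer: 8542/5139 ≈ 1.6622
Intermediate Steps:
(a(130, -63) - 42647)/(-47125 + 21430) = (-63 - 42647)/(-47125 + 21430) = -42710/(-25695) = -42710*(-1/25695) = 8542/5139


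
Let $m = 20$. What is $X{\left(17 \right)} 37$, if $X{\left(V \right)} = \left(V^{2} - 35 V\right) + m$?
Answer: $-10582$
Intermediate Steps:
$X{\left(V \right)} = 20 + V^{2} - 35 V$ ($X{\left(V \right)} = \left(V^{2} - 35 V\right) + 20 = 20 + V^{2} - 35 V$)
$X{\left(17 \right)} 37 = \left(20 + 17^{2} - 595\right) 37 = \left(20 + 289 - 595\right) 37 = \left(-286\right) 37 = -10582$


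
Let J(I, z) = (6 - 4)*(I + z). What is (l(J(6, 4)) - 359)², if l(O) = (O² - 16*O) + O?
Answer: 67081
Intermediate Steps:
J(I, z) = 2*I + 2*z (J(I, z) = 2*(I + z) = 2*I + 2*z)
l(O) = O² - 15*O
(l(J(6, 4)) - 359)² = ((2*6 + 2*4)*(-15 + (2*6 + 2*4)) - 359)² = ((12 + 8)*(-15 + (12 + 8)) - 359)² = (20*(-15 + 20) - 359)² = (20*5 - 359)² = (100 - 359)² = (-259)² = 67081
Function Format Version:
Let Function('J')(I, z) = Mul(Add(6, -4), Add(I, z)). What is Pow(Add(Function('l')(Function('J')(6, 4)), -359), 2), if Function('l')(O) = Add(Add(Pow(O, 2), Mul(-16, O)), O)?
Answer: 67081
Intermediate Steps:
Function('J')(I, z) = Add(Mul(2, I), Mul(2, z)) (Function('J')(I, z) = Mul(2, Add(I, z)) = Add(Mul(2, I), Mul(2, z)))
Function('l')(O) = Add(Pow(O, 2), Mul(-15, O))
Pow(Add(Function('l')(Function('J')(6, 4)), -359), 2) = Pow(Add(Mul(Add(Mul(2, 6), Mul(2, 4)), Add(-15, Add(Mul(2, 6), Mul(2, 4)))), -359), 2) = Pow(Add(Mul(Add(12, 8), Add(-15, Add(12, 8))), -359), 2) = Pow(Add(Mul(20, Add(-15, 20)), -359), 2) = Pow(Add(Mul(20, 5), -359), 2) = Pow(Add(100, -359), 2) = Pow(-259, 2) = 67081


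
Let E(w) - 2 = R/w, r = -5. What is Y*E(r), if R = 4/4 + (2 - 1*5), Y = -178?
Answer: -2136/5 ≈ -427.20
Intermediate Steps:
R = -2 (R = 4*(¼) + (2 - 5) = 1 - 3 = -2)
E(w) = 2 - 2/w
Y*E(r) = -178*(2 - 2/(-5)) = -178*(2 - 2*(-⅕)) = -178*(2 + ⅖) = -178*12/5 = -2136/5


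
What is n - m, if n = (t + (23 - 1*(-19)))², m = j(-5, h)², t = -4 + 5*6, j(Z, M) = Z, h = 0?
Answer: 4599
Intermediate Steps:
t = 26 (t = -4 + 30 = 26)
m = 25 (m = (-5)² = 25)
n = 4624 (n = (26 + (23 - 1*(-19)))² = (26 + (23 + 19))² = (26 + 42)² = 68² = 4624)
n - m = 4624 - 1*25 = 4624 - 25 = 4599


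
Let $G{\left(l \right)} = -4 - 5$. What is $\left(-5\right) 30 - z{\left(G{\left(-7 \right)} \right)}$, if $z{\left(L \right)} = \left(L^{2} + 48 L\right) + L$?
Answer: $210$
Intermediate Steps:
$G{\left(l \right)} = -9$
$z{\left(L \right)} = L^{2} + 49 L$
$\left(-5\right) 30 - z{\left(G{\left(-7 \right)} \right)} = \left(-5\right) 30 - - 9 \left(49 - 9\right) = -150 - \left(-9\right) 40 = -150 - -360 = -150 + 360 = 210$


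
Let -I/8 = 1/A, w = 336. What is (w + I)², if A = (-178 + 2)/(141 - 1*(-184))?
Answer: 59552089/484 ≈ 1.2304e+5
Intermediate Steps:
A = -176/325 (A = -176/(141 + 184) = -176/325 ≈ -0.54154)
I = 325/22 (I = -8/(-176/325) = -8*(-325/176) = 325/22 ≈ 14.773)
(w + I)² = (336 + 325/22)² = (7717/22)² = 59552089/484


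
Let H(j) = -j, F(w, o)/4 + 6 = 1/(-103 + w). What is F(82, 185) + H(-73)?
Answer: 1025/21 ≈ 48.810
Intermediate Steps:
F(w, o) = -24 + 4/(-103 + w)
F(82, 185) + H(-73) = 4*(619 - 6*82)/(-103 + 82) - 1*(-73) = 4*(619 - 492)/(-21) + 73 = 4*(-1/21)*127 + 73 = -508/21 + 73 = 1025/21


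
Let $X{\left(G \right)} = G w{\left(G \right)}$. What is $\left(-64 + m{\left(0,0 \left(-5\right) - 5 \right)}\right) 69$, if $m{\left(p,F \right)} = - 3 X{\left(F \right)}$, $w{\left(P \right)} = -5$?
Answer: $-9591$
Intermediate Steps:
$X{\left(G \right)} = - 5 G$ ($X{\left(G \right)} = G \left(-5\right) = - 5 G$)
$m{\left(p,F \right)} = 15 F$ ($m{\left(p,F \right)} = - 3 \left(- 5 F\right) = 15 F$)
$\left(-64 + m{\left(0,0 \left(-5\right) - 5 \right)}\right) 69 = \left(-64 + 15 \left(0 \left(-5\right) - 5\right)\right) 69 = \left(-64 + 15 \left(0 - 5\right)\right) 69 = \left(-64 + 15 \left(-5\right)\right) 69 = \left(-64 - 75\right) 69 = \left(-139\right) 69 = -9591$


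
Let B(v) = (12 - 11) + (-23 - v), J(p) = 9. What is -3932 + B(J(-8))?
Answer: -3963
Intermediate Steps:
B(v) = -22 - v (B(v) = 1 + (-23 - v) = -22 - v)
-3932 + B(J(-8)) = -3932 + (-22 - 1*9) = -3932 + (-22 - 9) = -3932 - 31 = -3963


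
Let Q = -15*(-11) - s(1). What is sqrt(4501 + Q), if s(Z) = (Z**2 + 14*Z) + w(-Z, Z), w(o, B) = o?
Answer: 2*sqrt(1163) ≈ 68.206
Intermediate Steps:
s(Z) = Z**2 + 13*Z (s(Z) = (Z**2 + 14*Z) - Z = Z**2 + 13*Z)
Q = 151 (Q = -15*(-11) - (13 + 1) = 165 - 14 = 151)
sqrt(4501 + Q) = sqrt(4501 + 151) = sqrt(4652) = 2*sqrt(1163)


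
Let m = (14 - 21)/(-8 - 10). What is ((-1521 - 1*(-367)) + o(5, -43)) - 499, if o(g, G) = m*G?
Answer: -30055/18 ≈ -1669.7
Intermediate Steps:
m = 7/18 (m = -7/(-18) = -7*(-1/18) = 7/18 ≈ 0.38889)
o(g, G) = 7*G/18
((-1521 - 1*(-367)) + o(5, -43)) - 499 = ((-1521 - 1*(-367)) + (7/18)*(-43)) - 499 = ((-1521 + 367) - 301/18) - 499 = (-1154 - 301/18) - 499 = -21073/18 - 499 = -30055/18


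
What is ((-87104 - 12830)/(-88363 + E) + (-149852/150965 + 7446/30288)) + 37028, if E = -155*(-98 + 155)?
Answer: 1371375876767084211/37035904080680 ≈ 37028.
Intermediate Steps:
E = -8835 (E = -155*57 = -8835)
((-87104 - 12830)/(-88363 + E) + (-149852/150965 + 7446/30288)) + 37028 = ((-87104 - 12830)/(-88363 - 8835) + (-149852/150965 + 7446/30288)) + 37028 = (-99934/(-97198) + (-149852*1/150965 + 7446*(1/30288))) + 37028 = (-99934*(-1/97198) + (-149852/150965 + 1241/5048)) + 37028 = (49967/48599 - 569105331/762071320) + 37028 = 10420467665171/37035904080680 + 37028 = 1371375876767084211/37035904080680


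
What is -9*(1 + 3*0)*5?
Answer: -45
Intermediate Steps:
-9*(1 + 3*0)*5 = -9*(1 + 0)*5 = -9*1*5 = -9*5 = -45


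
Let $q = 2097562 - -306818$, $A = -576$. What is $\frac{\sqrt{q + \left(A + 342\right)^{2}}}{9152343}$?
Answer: $\frac{16 \sqrt{9606}}{9152343} \approx 0.00017134$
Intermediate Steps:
$q = 2404380$ ($q = 2097562 + 306818 = 2404380$)
$\frac{\sqrt{q + \left(A + 342\right)^{2}}}{9152343} = \frac{\sqrt{2404380 + \left(-576 + 342\right)^{2}}}{9152343} = \sqrt{2404380 + \left(-234\right)^{2}} \cdot \frac{1}{9152343} = \sqrt{2404380 + 54756} \cdot \frac{1}{9152343} = \sqrt{2459136} \cdot \frac{1}{9152343} = 16 \sqrt{9606} \cdot \frac{1}{9152343} = \frac{16 \sqrt{9606}}{9152343}$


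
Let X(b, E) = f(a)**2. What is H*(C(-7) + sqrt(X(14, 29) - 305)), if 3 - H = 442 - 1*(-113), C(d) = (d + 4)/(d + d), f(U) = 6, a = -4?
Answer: -828/7 - 552*I*sqrt(269) ≈ -118.29 - 9053.5*I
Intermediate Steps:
X(b, E) = 36 (X(b, E) = 6**2 = 36)
C(d) = (4 + d)/(2*d) (C(d) = (4 + d)/((2*d)) = (4 + d)*(1/(2*d)) = (4 + d)/(2*d))
H = -552 (H = 3 - (442 - 1*(-113)) = 3 - (442 + 113) = 3 - 1*555 = 3 - 555 = -552)
H*(C(-7) + sqrt(X(14, 29) - 305)) = -552*((1/2)*(4 - 7)/(-7) + sqrt(36 - 305)) = -552*((1/2)*(-1/7)*(-3) + sqrt(-269)) = -552*(3/14 + I*sqrt(269)) = -828/7 - 552*I*sqrt(269)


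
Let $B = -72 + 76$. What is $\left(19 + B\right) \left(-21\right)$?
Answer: $-483$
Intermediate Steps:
$B = 4$
$\left(19 + B\right) \left(-21\right) = \left(19 + 4\right) \left(-21\right) = 23 \left(-21\right) = -483$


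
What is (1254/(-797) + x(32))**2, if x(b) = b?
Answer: 588062500/635209 ≈ 925.78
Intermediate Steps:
(1254/(-797) + x(32))**2 = (1254/(-797) + 32)**2 = (1254*(-1/797) + 32)**2 = (-1254/797 + 32)**2 = (24250/797)**2 = 588062500/635209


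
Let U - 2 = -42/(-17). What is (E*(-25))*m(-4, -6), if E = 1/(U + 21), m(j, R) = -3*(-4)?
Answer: -5100/433 ≈ -11.778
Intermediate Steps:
U = 76/17 (U = 2 - 42/(-17) = 2 - 42*(-1/17) = 2 + 42/17 = 76/17 ≈ 4.4706)
m(j, R) = 12
E = 17/433 (E = 1/(76/17 + 21) = 1/(433/17) = 17/433 ≈ 0.039261)
(E*(-25))*m(-4, -6) = ((17/433)*(-25))*12 = -425/433*12 = -5100/433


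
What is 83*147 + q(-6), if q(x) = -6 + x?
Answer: 12189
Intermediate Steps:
83*147 + q(-6) = 83*147 + (-6 - 6) = 12201 - 12 = 12189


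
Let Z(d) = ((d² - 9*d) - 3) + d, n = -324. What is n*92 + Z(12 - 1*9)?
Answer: -29826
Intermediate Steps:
Z(d) = -3 + d² - 8*d (Z(d) = (-3 + d² - 9*d) + d = -3 + d² - 8*d)
n*92 + Z(12 - 1*9) = -324*92 + (-3 + (12 - 1*9)² - 8*(12 - 1*9)) = -29808 + (-3 + (12 - 9)² - 8*(12 - 9)) = -29808 + (-3 + 3² - 8*3) = -29808 + (-3 + 9 - 24) = -29808 - 18 = -29826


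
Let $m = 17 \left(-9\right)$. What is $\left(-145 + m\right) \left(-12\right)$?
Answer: $3576$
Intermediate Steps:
$m = -153$
$\left(-145 + m\right) \left(-12\right) = \left(-145 - 153\right) \left(-12\right) = \left(-298\right) \left(-12\right) = 3576$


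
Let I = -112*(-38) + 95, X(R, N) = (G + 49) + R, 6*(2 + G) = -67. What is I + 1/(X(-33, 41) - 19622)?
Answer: 512177959/117715 ≈ 4351.0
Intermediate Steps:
G = -79/6 (G = -2 + (⅙)*(-67) = -2 - 67/6 = -79/6 ≈ -13.167)
X(R, N) = 215/6 + R (X(R, N) = (-79/6 + 49) + R = 215/6 + R)
I = 4351 (I = 4256 + 95 = 4351)
I + 1/(X(-33, 41) - 19622) = 4351 + 1/((215/6 - 33) - 19622) = 4351 + 1/(17/6 - 19622) = 4351 + 1/(-117715/6) = 4351 - 6/117715 = 512177959/117715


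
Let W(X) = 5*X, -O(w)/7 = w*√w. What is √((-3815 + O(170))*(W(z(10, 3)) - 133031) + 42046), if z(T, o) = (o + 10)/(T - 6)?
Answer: √(2029973269 + 633150210*√170)/2 ≈ 50708.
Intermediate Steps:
O(w) = -7*w^(3/2) (O(w) = -7*w*√w = -7*w^(3/2))
z(T, o) = (10 + o)/(-6 + T)
√((-3815 + O(170))*(W(z(10, 3)) - 133031) + 42046) = √((-3815 - 1190*√170)*(5*((10 + 3)/(-6 + 10)) - 133031) + 42046) = √((-3815 - 1190*√170)*(5*(13/4) - 133031) + 42046) = √((-3815 - 1190*√170)*(65/4 - 133031) + 42046) = √((-3815 - 1190*√170)*(-532059/4) + 42046) = √((2029805085/4 + 316575105*√170/2) + 42046) = √(2029973269/4 + 316575105*√170/2)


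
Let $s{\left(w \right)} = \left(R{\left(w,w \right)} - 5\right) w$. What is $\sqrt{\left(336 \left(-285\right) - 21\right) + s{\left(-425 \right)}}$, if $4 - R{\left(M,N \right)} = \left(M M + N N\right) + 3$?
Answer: $\sqrt{153437169} \approx 12387.0$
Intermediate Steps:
$R{\left(M,N \right)} = 1 - M^{2} - N^{2}$ ($R{\left(M,N \right)} = 4 - \left(\left(M M + N N\right) + 3\right) = 4 - \left(\left(M^{2} + N^{2}\right) + 3\right) = 4 - \left(3 + M^{2} + N^{2}\right) = 1 - M^{2} - N^{2}$)
$s{\left(w \right)} = w \left(-4 - 2 w^{2}\right)$ ($s{\left(w \right)} = \left(\left(1 - w^{2} - w^{2}\right) - 5\right) w = \left(\left(1 - 2 w^{2}\right) - 5\right) w = \left(-4 - 2 w^{2}\right) w = w \left(-4 - 2 w^{2}\right)$)
$\sqrt{\left(336 \left(-285\right) - 21\right) + s{\left(-425 \right)}} = \sqrt{\left(336 \left(-285\right) - 21\right) - - 850 \left(2 + \left(-425\right)^{2}\right)} = \sqrt{\left(-95760 - 21\right) - - 850 \left(2 + 180625\right)} = \sqrt{-95781 - \left(-850\right) 180627} = \sqrt{-95781 + 153532950} = \sqrt{153437169}$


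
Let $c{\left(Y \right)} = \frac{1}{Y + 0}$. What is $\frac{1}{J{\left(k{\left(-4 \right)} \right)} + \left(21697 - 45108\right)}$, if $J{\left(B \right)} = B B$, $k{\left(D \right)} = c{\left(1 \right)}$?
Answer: $- \frac{1}{23410} \approx -4.2717 \cdot 10^{-5}$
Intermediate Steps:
$c{\left(Y \right)} = \frac{1}{Y}$
$k{\left(D \right)} = 1$ ($k{\left(D \right)} = 1^{-1} = 1$)
$J{\left(B \right)} = B^{2}$
$\frac{1}{J{\left(k{\left(-4 \right)} \right)} + \left(21697 - 45108\right)} = \frac{1}{1^{2} + \left(21697 - 45108\right)} = \frac{1}{1 - 23411} = \frac{1}{-23410} = - \frac{1}{23410}$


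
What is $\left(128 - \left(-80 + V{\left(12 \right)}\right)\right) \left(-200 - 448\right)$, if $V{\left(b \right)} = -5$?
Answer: $-138024$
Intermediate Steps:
$\left(128 - \left(-80 + V{\left(12 \right)}\right)\right) \left(-200 - 448\right) = \left(128 + \left(4 \cdot 20 - -5\right)\right) \left(-200 - 448\right) = \left(128 + \left(80 + 5\right)\right) \left(-648\right) = \left(128 + 85\right) \left(-648\right) = 213 \left(-648\right) = -138024$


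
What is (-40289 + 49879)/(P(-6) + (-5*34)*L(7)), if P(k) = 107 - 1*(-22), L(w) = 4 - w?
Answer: 9590/639 ≈ 15.008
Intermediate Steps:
P(k) = 129 (P(k) = 107 + 22 = 129)
(-40289 + 49879)/(P(-6) + (-5*34)*L(7)) = (-40289 + 49879)/(129 + (-5*34)*(4 - 1*7)) = 9590/(129 - 170*(4 - 7)) = 9590/(129 - 170*(-3)) = 9590/(129 + 510) = 9590/639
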